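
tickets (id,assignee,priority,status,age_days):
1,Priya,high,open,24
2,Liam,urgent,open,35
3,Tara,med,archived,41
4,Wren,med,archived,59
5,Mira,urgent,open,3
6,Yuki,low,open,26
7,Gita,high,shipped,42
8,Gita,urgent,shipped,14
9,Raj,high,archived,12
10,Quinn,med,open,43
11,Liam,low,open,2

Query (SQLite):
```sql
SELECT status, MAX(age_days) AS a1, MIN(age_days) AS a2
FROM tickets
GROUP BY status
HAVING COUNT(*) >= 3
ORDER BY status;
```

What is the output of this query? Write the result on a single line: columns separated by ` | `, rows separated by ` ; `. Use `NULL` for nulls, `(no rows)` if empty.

archived | 59 | 12 ; open | 43 | 2

Group tickets by status.
Per group compute: MAX(age_days), MIN(age_days).
HAVING: drop groups with fewer than 3 rows.
  archived: ids {3, 4, 9} → MAX(age_days)=59, MIN(age_days)=12
  open: ids {1, 2, 5, 6, 10, 11} → MAX(age_days)=43, MIN(age_days)=2
  shipped: ids {7, 8} → MAX(age_days)=42, MIN(age_days)=14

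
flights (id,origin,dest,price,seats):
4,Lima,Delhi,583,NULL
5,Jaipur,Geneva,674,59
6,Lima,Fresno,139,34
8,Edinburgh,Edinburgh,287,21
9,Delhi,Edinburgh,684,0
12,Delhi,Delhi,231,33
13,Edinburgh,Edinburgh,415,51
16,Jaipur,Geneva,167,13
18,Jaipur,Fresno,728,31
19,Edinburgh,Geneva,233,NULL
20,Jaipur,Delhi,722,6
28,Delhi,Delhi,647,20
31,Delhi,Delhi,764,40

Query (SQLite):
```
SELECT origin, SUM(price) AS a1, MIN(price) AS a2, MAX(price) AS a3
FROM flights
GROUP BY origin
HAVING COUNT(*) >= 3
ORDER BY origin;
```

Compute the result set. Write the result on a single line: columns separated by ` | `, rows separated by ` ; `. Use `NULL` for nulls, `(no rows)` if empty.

Group flights by origin.
Per group compute: SUM(price), MIN(price), MAX(price).
HAVING: drop groups with fewer than 3 rows.
  Delhi: ids {9, 12, 28, 31} → SUM(price)=2326, MIN(price)=231, MAX(price)=764
  Edinburgh: ids {8, 13, 19} → SUM(price)=935, MIN(price)=233, MAX(price)=415
  Jaipur: ids {5, 16, 18, 20} → SUM(price)=2291, MIN(price)=167, MAX(price)=728
  Lima: ids {4, 6} → SUM(price)=722, MIN(price)=139, MAX(price)=583

Delhi | 2326 | 231 | 764 ; Edinburgh | 935 | 233 | 415 ; Jaipur | 2291 | 167 | 728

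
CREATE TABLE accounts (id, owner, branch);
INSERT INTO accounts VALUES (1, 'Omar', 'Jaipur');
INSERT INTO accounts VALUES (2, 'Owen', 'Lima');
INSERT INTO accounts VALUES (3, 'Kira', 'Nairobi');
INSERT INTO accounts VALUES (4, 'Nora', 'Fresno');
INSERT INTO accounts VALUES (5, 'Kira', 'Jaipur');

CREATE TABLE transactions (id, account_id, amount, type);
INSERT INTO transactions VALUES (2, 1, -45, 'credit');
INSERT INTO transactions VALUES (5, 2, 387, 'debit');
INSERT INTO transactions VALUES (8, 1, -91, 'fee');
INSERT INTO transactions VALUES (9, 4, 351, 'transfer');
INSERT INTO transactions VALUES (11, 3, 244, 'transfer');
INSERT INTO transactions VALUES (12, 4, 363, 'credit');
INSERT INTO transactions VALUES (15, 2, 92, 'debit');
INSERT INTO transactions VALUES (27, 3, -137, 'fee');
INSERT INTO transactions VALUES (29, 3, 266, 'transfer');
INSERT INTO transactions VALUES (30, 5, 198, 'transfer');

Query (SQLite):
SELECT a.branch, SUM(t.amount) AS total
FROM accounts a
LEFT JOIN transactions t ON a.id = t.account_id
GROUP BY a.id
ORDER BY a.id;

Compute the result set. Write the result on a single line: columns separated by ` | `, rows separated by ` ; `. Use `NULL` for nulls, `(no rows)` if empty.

LEFT JOIN keeps every accounts row; unmatched ones get NULL for transactions columns.
Group by accounts.id and compute SUM(t.amount). SUM over an all-NULL group is NULL.
  1: ids {2, 8} → SUM(t.amount)=-136
  2: ids {5, 15} → SUM(t.amount)=479
  3: ids {11, 27, 29} → SUM(t.amount)=373
  4: ids {9, 12} → SUM(t.amount)=714
  5: ids {30} → SUM(t.amount)=198

Jaipur | -136 ; Lima | 479 ; Nairobi | 373 ; Fresno | 714 ; Jaipur | 198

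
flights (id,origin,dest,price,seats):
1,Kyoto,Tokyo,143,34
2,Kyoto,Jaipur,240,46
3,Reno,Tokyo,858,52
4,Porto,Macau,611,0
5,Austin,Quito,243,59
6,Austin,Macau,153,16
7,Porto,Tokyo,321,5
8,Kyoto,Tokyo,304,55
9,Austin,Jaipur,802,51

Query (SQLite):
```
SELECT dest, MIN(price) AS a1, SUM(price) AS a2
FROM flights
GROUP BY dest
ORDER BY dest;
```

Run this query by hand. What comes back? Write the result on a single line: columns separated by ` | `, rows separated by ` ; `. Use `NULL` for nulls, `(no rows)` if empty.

Jaipur | 240 | 1042 ; Macau | 153 | 764 ; Quito | 243 | 243 ; Tokyo | 143 | 1626

Group flights by dest.
Per group compute: MIN(price), SUM(price).
  Jaipur: ids {2, 9} → MIN(price)=240, SUM(price)=1042
  Macau: ids {4, 6} → MIN(price)=153, SUM(price)=764
  Quito: ids {5} → MIN(price)=243, SUM(price)=243
  Tokyo: ids {1, 3, 7, 8} → MIN(price)=143, SUM(price)=1626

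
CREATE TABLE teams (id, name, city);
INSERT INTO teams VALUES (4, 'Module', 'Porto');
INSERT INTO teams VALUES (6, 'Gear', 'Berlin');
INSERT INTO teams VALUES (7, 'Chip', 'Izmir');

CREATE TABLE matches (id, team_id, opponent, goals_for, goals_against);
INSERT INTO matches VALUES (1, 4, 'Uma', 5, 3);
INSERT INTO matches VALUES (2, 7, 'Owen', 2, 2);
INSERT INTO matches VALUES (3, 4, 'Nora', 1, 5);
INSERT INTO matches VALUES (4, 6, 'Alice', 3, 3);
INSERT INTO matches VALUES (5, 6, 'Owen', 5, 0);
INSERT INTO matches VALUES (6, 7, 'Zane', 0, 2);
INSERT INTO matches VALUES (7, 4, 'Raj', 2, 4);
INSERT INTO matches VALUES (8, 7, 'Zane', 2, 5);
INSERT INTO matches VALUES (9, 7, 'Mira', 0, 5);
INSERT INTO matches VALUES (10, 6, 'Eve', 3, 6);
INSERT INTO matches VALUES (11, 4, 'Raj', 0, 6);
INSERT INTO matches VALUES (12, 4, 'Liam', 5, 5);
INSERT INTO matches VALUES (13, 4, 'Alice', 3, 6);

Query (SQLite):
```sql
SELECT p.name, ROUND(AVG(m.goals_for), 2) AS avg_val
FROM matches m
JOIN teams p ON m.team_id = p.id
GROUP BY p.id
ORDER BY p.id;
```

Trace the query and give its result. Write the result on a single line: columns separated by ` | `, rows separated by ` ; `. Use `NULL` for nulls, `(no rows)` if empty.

Module | 2.67 ; Gear | 3.67 ; Chip | 1

Join each matches row to its teams via team_id.
Group joined rows by teams.id; compute ROUND(AVG(m.goals_for), 2) per group.
  4: ids {1, 3, 7, 11, 12, 13} → ROUND(AVG(m.goals_for), 2)=2.67
  6: ids {4, 5, 10} → ROUND(AVG(m.goals_for), 2)=3.67
  7: ids {2, 6, 8, 9} → ROUND(AVG(m.goals_for), 2)=1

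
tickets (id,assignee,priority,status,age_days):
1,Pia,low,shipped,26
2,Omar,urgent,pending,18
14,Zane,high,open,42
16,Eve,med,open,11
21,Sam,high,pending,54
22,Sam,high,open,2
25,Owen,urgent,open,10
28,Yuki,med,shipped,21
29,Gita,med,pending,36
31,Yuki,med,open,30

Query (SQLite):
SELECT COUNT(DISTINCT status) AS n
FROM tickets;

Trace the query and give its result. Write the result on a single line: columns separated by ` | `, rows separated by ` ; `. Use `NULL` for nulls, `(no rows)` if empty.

3

Count distinct non-NULL status values.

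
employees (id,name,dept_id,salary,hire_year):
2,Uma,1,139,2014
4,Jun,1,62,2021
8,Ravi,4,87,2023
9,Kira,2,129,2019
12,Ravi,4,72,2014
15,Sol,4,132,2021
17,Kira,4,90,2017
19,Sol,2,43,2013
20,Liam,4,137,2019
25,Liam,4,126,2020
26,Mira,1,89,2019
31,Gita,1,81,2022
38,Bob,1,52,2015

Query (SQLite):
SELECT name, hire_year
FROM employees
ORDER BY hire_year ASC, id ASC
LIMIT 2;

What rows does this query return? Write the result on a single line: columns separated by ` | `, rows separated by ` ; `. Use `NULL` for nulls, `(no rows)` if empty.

Sort by hire_year asc, tiebreak id asc: (2013, id=19), (2014, id=2), (2014, id=12), (2015, id=38), (2017, id=17) …. Take first 2.

Sol | 2013 ; Uma | 2014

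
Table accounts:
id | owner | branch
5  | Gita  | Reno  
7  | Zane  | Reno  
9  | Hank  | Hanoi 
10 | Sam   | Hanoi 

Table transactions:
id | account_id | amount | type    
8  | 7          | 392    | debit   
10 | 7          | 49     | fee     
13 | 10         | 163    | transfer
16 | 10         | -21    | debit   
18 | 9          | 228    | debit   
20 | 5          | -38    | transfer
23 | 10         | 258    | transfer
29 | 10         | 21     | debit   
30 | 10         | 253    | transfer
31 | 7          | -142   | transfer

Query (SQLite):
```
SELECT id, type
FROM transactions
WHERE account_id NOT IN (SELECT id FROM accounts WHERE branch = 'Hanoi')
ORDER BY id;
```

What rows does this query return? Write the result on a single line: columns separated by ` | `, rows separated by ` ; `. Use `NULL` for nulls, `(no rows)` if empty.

Inner query: accounts.id where branch = 'Hanoi'.
Outer: keep transactions rows whose account_id is not in that set.
Inner query → {9, 10}

8 | debit ; 10 | fee ; 20 | transfer ; 31 | transfer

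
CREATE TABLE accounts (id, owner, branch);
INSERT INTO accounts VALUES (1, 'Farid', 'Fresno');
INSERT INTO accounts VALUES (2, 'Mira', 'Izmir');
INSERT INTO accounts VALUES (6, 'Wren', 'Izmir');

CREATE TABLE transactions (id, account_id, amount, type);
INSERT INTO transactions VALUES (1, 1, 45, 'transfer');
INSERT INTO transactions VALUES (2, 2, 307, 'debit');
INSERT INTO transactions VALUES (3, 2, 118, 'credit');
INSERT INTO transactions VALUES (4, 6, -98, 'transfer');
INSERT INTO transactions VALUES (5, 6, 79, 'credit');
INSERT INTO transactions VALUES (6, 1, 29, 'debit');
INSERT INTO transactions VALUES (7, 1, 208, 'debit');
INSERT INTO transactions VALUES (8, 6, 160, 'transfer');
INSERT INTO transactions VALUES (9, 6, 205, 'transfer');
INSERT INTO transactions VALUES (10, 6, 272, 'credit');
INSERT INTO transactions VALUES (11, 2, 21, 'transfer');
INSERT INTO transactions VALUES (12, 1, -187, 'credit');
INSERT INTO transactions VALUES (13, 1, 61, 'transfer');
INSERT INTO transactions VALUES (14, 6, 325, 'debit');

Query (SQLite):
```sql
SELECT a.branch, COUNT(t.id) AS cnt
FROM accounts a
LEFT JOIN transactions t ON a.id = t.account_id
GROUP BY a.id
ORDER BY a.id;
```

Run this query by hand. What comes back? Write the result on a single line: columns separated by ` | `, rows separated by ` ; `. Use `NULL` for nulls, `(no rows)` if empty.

Fresno | 5 ; Izmir | 3 ; Izmir | 6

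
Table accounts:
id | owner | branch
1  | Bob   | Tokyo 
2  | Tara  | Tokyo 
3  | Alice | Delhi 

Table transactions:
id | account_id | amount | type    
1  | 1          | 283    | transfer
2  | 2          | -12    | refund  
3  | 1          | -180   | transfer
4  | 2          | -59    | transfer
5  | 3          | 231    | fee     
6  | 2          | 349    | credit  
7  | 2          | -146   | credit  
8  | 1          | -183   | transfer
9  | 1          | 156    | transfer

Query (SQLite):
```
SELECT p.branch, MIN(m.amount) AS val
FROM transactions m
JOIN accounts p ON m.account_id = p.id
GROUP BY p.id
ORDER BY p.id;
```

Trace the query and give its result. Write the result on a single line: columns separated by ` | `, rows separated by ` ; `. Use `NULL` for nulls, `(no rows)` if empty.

Tokyo | -183 ; Tokyo | -146 ; Delhi | 231

Join each transactions row to its accounts via account_id.
Group joined rows by accounts.id; compute MIN(m.amount) per group.
  1: ids {1, 3, 8, 9} → MIN(m.amount)=-183
  2: ids {2, 4, 6, 7} → MIN(m.amount)=-146
  3: ids {5} → MIN(m.amount)=231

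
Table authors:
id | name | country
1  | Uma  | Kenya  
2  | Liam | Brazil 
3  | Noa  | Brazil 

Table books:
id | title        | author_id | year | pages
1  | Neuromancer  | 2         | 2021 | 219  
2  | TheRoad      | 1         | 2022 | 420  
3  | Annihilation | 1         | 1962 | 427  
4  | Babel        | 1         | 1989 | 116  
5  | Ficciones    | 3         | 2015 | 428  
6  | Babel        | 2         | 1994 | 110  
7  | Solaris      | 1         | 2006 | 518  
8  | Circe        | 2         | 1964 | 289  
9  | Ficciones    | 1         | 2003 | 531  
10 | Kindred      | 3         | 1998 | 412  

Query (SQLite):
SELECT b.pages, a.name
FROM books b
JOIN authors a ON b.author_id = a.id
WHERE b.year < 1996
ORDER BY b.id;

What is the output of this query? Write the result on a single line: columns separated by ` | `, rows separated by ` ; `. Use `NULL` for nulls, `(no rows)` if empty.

427 | Uma ; 116 | Uma ; 110 | Liam ; 289 | Liam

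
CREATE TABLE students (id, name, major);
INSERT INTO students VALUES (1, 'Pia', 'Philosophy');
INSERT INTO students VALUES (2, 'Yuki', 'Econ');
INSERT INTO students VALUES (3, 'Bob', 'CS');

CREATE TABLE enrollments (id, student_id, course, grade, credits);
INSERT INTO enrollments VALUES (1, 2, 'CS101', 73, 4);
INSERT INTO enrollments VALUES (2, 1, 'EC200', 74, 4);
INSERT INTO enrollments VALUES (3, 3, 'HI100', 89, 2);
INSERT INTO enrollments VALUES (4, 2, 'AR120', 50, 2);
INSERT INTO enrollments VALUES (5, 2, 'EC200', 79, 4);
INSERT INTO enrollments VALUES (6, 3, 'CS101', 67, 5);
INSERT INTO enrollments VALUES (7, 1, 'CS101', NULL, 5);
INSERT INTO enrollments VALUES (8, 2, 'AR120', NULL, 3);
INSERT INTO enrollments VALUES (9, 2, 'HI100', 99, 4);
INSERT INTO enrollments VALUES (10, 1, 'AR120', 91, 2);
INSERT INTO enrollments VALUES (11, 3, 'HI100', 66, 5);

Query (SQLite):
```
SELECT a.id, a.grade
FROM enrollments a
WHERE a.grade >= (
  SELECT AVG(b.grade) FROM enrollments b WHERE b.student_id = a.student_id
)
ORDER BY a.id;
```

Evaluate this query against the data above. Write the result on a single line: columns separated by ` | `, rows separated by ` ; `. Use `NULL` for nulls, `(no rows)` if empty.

For each enrollments row a, compute AVG(grade) over rows sharing a.student_id.
Keep row a if a.grade >= that per-group AVG.
  student_id=1: AVG(grade) = 82.5
  student_id=2: AVG(grade) = 75.25
  student_id=3: AVG(grade) = 74.0

3 | 89 ; 5 | 79 ; 9 | 99 ; 10 | 91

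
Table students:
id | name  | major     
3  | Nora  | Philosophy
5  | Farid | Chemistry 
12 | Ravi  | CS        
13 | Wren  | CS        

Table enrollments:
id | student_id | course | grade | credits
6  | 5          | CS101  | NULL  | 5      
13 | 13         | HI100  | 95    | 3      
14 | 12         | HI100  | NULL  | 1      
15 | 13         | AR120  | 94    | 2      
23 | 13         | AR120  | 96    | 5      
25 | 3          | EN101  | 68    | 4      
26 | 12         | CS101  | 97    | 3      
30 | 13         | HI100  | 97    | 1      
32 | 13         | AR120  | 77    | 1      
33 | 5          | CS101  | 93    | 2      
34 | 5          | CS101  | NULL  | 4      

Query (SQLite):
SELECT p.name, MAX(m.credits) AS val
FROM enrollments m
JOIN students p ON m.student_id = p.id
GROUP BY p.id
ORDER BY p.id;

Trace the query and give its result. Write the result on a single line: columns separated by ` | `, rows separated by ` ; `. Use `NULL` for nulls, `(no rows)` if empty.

Nora | 4 ; Farid | 5 ; Ravi | 3 ; Wren | 5

Join each enrollments row to its students via student_id.
Group joined rows by students.id; compute MAX(m.credits) per group.
  3: ids {25} → MAX(m.credits)=4
  5: ids {6, 33, 34} → MAX(m.credits)=5
  12: ids {14, 26} → MAX(m.credits)=3
  13: ids {13, 15, 23, 30, 32} → MAX(m.credits)=5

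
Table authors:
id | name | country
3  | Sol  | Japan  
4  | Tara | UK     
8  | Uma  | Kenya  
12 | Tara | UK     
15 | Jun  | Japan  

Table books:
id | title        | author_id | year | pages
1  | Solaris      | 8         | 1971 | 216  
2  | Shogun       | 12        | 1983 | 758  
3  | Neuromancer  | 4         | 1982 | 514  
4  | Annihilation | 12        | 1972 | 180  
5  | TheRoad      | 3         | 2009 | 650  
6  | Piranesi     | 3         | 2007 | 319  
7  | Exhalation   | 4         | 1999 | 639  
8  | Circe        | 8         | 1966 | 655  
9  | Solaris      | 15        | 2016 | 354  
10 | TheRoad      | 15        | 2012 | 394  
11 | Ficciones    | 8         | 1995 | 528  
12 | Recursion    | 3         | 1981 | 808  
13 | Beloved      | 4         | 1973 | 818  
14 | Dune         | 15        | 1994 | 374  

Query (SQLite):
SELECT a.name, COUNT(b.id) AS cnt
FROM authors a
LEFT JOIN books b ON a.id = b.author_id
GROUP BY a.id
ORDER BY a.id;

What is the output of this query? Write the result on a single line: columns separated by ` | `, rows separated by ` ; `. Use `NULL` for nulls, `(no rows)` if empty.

Sol | 3 ; Tara | 3 ; Uma | 3 ; Tara | 2 ; Jun | 3

LEFT JOIN keeps every authors row; unmatched ones get NULL for books columns.
Group by authors.id and compute COUNT(b.id). COUNT(col) of an all-NULL group is 0.
  3: ids {5, 6, 12} → COUNT(b.id)=3
  4: ids {3, 7, 13} → COUNT(b.id)=3
  8: ids {1, 8, 11} → COUNT(b.id)=3
  12: ids {2, 4} → COUNT(b.id)=2
  15: ids {9, 10, 14} → COUNT(b.id)=3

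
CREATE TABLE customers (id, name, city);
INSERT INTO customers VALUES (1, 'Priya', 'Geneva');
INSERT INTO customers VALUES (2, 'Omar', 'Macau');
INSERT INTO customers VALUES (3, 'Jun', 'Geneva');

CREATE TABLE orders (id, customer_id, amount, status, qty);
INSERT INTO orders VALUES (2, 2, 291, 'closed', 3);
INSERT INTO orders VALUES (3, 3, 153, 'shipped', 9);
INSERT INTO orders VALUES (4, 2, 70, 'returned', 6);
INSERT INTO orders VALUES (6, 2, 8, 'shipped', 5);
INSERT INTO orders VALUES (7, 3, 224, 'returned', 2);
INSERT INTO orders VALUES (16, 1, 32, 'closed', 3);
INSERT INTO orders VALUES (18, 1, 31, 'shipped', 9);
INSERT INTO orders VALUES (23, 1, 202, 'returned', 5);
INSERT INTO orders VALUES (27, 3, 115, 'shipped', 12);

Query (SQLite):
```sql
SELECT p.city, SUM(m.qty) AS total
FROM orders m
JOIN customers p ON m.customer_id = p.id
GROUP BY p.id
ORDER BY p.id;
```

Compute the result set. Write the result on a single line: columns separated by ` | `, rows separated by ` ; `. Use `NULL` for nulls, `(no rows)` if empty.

Geneva | 17 ; Macau | 14 ; Geneva | 23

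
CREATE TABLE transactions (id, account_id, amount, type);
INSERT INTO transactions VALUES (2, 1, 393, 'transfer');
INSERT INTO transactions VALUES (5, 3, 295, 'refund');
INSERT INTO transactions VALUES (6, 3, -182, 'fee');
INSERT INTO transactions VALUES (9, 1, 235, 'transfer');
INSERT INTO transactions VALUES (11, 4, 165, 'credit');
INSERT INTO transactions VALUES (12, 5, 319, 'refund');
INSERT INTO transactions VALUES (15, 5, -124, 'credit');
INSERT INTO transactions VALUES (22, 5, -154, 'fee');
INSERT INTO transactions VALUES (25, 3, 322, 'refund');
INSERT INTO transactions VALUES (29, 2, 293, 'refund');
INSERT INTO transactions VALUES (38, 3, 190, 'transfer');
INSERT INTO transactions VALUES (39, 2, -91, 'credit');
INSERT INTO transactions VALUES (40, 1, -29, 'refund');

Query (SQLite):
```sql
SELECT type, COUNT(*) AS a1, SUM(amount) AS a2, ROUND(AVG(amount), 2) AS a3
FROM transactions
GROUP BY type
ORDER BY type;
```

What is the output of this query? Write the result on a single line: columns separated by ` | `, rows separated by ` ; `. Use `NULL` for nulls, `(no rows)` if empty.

credit | 3 | -50 | -16.67 ; fee | 2 | -336 | -168 ; refund | 5 | 1200 | 240 ; transfer | 3 | 818 | 272.67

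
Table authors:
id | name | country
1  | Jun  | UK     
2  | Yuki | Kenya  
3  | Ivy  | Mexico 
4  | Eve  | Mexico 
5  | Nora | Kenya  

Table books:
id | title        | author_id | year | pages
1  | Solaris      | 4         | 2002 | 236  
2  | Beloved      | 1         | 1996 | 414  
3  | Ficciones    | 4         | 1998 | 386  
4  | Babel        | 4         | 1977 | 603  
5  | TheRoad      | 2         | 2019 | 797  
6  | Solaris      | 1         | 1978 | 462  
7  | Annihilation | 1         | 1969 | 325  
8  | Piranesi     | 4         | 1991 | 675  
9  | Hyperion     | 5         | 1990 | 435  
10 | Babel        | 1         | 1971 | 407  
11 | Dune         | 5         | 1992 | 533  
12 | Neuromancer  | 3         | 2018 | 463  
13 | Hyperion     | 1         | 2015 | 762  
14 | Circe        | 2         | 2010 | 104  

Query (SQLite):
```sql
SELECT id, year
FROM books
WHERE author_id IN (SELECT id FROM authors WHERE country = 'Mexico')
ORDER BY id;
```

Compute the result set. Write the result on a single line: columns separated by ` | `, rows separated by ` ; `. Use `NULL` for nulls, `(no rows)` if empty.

Inner query: authors.id where country = 'Mexico'.
Outer: keep books rows whose author_id is in that set.
Inner query → {3, 4}

1 | 2002 ; 3 | 1998 ; 4 | 1977 ; 8 | 1991 ; 12 | 2018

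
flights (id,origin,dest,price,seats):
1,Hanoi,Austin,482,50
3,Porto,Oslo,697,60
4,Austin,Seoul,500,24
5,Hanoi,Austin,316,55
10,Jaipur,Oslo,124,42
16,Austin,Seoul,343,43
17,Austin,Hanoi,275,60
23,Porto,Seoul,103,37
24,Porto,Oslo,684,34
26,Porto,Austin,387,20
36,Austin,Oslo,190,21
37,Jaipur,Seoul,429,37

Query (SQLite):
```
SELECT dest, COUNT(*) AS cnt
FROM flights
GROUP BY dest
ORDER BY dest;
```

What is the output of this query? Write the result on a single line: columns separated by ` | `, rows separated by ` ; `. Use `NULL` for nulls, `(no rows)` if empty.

Partition flights by dest; compute COUNT(*) within each group.
  Austin: ids {1, 5, 26} → COUNT(*)=3
  Hanoi: ids {17} → COUNT(*)=1
  Oslo: ids {3, 10, 24, 36} → COUNT(*)=4
  Seoul: ids {4, 16, 23, 37} → COUNT(*)=4

Austin | 3 ; Hanoi | 1 ; Oslo | 4 ; Seoul | 4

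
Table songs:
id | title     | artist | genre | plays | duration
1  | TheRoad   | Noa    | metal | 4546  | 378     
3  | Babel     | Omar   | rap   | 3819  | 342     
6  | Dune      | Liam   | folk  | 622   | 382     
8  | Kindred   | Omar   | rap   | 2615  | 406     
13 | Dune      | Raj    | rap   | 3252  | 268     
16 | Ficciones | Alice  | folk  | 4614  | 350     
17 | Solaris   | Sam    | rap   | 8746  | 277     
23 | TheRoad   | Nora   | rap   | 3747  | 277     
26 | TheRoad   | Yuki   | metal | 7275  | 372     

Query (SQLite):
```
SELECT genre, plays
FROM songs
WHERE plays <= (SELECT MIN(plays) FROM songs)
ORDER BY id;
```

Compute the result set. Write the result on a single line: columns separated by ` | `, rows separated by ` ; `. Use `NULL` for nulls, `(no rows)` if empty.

folk | 622

Scalar subquery: MIN(plays) over all songs rows = 622.
Keep rows where plays <= that value.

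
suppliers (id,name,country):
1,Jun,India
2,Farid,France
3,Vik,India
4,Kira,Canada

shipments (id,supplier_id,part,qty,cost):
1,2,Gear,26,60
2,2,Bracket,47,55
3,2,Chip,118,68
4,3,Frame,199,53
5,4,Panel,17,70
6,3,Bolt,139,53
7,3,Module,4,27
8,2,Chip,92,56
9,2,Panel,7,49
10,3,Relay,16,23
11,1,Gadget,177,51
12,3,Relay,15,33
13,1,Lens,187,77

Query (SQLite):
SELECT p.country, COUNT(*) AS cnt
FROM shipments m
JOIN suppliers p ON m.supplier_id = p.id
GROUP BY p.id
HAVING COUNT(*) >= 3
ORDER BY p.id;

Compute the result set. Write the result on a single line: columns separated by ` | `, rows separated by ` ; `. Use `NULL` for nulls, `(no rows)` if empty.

France | 5 ; India | 5

Join each shipments row to its suppliers via supplier_id.
Group joined rows by suppliers.id; compute COUNT(*) per group.
HAVING: keep groups with count ≥ 3.
  1: ids {11, 13} → COUNT(*)=2
  2: ids {1, 2, 3, 8, 9} → COUNT(*)=5
  3: ids {4, 6, 7, 10, 12} → COUNT(*)=5
  4: ids {5} → COUNT(*)=1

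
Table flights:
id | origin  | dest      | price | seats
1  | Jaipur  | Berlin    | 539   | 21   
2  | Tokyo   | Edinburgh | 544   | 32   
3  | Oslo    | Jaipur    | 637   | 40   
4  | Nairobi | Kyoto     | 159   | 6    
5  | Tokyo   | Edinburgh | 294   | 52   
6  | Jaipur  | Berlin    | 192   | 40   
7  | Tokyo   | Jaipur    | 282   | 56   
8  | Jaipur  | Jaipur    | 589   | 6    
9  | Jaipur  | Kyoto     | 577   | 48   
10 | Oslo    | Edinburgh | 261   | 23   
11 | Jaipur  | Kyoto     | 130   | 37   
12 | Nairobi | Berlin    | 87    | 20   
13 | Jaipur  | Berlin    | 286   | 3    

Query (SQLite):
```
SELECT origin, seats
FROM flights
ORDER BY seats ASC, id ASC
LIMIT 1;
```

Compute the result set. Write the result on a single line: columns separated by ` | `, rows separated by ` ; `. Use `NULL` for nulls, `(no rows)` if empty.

Sort by seats asc, tiebreak id asc: (3, id=13), (6, id=4), (6, id=8), (20, id=12) …. Take first 1.

Jaipur | 3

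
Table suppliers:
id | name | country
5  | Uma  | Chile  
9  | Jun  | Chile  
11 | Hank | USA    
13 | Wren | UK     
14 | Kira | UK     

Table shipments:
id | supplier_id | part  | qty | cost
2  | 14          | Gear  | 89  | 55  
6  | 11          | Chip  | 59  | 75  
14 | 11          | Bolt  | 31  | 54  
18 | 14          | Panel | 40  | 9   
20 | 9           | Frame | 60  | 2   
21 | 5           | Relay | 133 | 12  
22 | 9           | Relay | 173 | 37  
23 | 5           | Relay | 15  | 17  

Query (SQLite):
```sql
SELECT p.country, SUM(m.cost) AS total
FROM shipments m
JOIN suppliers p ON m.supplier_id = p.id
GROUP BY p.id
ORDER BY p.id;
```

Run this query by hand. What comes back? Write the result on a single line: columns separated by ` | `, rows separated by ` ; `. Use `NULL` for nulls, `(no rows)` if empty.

Join each shipments row to its suppliers via supplier_id.
Group joined rows by suppliers.id; compute SUM(m.cost) per group.
  5: ids {21, 23} → SUM(m.cost)=29
  9: ids {20, 22} → SUM(m.cost)=39
  11: ids {6, 14} → SUM(m.cost)=129
  14: ids {2, 18} → SUM(m.cost)=64

Chile | 29 ; Chile | 39 ; USA | 129 ; UK | 64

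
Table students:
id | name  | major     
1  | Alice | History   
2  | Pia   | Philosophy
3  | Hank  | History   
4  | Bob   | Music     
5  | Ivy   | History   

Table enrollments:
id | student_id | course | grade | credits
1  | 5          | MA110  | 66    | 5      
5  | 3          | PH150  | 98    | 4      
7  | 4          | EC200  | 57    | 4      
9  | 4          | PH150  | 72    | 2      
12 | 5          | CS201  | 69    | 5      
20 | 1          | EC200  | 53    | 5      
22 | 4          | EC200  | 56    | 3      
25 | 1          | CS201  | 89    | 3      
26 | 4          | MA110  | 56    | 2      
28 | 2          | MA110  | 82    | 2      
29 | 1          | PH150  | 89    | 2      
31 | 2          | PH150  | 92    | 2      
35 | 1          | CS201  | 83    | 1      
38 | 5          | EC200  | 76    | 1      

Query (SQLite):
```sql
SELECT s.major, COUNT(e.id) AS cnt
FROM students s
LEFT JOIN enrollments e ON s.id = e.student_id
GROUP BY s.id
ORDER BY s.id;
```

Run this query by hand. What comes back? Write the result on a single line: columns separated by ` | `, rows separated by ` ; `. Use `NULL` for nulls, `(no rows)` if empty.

History | 4 ; Philosophy | 2 ; History | 1 ; Music | 4 ; History | 3

LEFT JOIN keeps every students row; unmatched ones get NULL for enrollments columns.
Group by students.id and compute COUNT(e.id). COUNT(col) of an all-NULL group is 0.
  1: ids {20, 25, 29, 35} → COUNT(e.id)=4
  2: ids {28, 31} → COUNT(e.id)=2
  3: ids {5} → COUNT(e.id)=1
  4: ids {7, 9, 22, 26} → COUNT(e.id)=4
  5: ids {1, 12, 38} → COUNT(e.id)=3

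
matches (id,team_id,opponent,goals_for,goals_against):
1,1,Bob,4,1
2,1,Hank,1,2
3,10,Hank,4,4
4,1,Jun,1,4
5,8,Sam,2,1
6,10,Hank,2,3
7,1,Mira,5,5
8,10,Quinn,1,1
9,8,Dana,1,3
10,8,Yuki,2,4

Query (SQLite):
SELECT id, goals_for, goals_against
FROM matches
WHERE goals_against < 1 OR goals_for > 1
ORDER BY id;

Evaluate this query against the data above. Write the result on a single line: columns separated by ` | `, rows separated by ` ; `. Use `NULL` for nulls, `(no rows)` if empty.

goals_against < 1: ids { }
goals_for > 1: ids {1, 3, 5, 6, 7, 10}
Combine with OR.

1 | 4 | 1 ; 3 | 4 | 4 ; 5 | 2 | 1 ; 6 | 2 | 3 ; 7 | 5 | 5 ; 10 | 2 | 4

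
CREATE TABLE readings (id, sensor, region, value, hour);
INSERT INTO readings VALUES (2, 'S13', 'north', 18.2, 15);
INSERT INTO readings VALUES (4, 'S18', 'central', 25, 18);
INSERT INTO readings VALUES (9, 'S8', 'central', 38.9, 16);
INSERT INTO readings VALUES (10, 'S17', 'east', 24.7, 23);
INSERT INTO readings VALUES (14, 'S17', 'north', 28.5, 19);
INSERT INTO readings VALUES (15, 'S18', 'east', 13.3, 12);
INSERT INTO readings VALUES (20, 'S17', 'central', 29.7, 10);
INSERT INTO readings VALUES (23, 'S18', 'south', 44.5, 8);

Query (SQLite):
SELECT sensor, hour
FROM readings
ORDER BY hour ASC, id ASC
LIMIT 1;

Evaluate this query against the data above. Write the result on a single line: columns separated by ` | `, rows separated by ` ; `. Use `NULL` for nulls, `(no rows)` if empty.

Sort by hour asc, tiebreak id asc: (8, id=23), (10, id=20), (12, id=15), (15, id=2) …. Take first 1.

S18 | 8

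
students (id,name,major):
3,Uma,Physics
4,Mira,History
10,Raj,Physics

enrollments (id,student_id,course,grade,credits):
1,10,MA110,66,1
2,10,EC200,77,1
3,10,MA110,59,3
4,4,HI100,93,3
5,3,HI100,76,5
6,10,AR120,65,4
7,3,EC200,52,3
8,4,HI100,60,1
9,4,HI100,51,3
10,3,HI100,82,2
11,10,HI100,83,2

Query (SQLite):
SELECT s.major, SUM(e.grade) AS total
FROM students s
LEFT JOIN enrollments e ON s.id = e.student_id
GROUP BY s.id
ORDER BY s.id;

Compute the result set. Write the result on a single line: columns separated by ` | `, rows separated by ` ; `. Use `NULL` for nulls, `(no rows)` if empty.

Physics | 210 ; History | 204 ; Physics | 350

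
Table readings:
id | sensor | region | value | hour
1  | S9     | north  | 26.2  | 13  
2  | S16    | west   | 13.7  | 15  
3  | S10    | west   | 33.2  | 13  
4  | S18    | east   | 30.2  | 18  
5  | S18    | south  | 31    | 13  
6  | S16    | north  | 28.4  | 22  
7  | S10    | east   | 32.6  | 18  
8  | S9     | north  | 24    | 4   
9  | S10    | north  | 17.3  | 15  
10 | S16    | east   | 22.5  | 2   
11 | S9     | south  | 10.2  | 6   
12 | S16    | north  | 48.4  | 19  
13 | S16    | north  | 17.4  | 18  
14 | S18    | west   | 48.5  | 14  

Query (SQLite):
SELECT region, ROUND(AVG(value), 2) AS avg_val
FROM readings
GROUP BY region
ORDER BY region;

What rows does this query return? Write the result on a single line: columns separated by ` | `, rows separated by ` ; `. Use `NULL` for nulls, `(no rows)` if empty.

east | 28.43 ; north | 26.95 ; south | 20.6 ; west | 31.8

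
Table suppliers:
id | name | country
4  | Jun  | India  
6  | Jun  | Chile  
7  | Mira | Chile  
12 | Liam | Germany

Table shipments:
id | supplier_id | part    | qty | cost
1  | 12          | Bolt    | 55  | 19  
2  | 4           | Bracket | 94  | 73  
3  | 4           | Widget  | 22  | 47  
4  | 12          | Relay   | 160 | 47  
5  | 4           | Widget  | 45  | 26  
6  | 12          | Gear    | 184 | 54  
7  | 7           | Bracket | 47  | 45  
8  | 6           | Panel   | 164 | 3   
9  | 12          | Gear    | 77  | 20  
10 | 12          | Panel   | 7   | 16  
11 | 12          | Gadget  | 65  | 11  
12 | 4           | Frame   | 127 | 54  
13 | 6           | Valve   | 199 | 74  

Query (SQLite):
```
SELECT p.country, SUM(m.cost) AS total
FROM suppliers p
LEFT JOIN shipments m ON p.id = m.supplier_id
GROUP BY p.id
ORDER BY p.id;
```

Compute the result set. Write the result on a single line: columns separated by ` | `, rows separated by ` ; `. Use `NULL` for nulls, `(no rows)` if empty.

India | 200 ; Chile | 77 ; Chile | 45 ; Germany | 167

LEFT JOIN keeps every suppliers row; unmatched ones get NULL for shipments columns.
Group by suppliers.id and compute SUM(m.cost). SUM over an all-NULL group is NULL.
  4: ids {2, 3, 5, 12} → SUM(m.cost)=200
  6: ids {8, 13} → SUM(m.cost)=77
  7: ids {7} → SUM(m.cost)=45
  12: ids {1, 4, 6, 9, 10, 11} → SUM(m.cost)=167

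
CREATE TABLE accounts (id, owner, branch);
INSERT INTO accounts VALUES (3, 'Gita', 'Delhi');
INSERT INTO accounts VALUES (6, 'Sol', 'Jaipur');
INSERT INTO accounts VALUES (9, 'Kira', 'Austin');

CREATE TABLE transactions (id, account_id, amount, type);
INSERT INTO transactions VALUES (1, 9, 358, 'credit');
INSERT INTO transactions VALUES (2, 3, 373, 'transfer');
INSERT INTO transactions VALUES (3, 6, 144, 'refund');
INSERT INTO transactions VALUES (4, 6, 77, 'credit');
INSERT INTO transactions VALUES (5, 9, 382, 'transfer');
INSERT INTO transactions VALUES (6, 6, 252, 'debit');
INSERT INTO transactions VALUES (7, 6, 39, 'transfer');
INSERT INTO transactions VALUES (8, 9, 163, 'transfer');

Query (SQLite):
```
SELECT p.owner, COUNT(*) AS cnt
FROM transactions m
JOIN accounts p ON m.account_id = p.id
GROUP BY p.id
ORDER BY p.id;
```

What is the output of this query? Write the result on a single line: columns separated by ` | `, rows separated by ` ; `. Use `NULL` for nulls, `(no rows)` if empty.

Join each transactions row to its accounts via account_id.
Group joined rows by accounts.id; compute COUNT(*) per group.
  3: ids {2} → COUNT(*)=1
  6: ids {3, 4, 6, 7} → COUNT(*)=4
  9: ids {1, 5, 8} → COUNT(*)=3

Gita | 1 ; Sol | 4 ; Kira | 3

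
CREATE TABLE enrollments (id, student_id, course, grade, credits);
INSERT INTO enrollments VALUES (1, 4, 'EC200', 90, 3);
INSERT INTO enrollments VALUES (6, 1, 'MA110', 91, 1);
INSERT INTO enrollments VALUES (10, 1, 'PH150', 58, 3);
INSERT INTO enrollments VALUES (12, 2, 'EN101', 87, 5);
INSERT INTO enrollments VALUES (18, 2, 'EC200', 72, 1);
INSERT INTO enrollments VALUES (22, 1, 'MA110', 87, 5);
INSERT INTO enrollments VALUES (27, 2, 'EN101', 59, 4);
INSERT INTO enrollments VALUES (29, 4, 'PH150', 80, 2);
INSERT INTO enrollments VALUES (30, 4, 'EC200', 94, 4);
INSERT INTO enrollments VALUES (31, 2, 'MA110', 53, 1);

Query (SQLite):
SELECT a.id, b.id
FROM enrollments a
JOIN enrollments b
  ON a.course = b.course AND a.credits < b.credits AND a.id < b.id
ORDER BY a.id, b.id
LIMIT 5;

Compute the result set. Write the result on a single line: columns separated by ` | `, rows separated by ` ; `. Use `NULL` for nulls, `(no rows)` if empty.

1 | 30 ; 6 | 22 ; 18 | 30

Pairs (a,b) with same course, a.credits < b.credits, a.id < b.id.
course groups: EC200:{1,18,30} EN101:{12,27} MA110:{6,22,31} PH150:{10,29}
Ordered by (a.id, b.id); first 5.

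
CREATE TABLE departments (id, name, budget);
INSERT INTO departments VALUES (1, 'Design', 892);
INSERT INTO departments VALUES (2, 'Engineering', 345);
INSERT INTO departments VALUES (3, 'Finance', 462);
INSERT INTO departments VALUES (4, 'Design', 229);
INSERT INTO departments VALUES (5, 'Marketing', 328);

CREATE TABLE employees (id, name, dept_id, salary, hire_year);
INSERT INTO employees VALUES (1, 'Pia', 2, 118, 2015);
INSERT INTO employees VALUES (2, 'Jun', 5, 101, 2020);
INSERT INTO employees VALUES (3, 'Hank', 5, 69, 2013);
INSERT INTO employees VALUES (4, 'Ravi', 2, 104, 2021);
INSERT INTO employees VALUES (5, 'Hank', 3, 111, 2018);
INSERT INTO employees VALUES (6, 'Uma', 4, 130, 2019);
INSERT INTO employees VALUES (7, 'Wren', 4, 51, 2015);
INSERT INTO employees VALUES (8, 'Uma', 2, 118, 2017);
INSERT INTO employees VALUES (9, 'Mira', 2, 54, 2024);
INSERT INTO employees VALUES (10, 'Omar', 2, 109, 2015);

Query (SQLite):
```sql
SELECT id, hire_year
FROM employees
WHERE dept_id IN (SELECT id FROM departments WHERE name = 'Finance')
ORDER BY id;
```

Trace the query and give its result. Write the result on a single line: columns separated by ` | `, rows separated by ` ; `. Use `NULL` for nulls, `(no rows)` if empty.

5 | 2018

Inner query: departments.id where name = 'Finance'.
Outer: keep employees rows whose dept_id is in that set.
Inner query → {3}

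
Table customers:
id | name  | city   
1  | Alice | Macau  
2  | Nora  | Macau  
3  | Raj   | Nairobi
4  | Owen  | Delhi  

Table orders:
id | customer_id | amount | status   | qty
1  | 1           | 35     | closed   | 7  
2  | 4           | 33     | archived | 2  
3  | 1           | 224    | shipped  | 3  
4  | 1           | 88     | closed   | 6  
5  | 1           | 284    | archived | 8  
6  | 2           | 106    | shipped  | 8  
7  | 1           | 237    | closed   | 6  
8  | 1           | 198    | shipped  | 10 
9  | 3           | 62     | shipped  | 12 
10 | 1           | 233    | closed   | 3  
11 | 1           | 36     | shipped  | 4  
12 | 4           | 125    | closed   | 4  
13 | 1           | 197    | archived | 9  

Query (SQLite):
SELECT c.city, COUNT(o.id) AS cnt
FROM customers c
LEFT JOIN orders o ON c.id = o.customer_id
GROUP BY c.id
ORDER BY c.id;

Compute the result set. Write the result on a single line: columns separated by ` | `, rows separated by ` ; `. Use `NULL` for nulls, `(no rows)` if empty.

LEFT JOIN keeps every customers row; unmatched ones get NULL for orders columns.
Group by customers.id and compute COUNT(o.id). COUNT(col) of an all-NULL group is 0.
  1: ids {1, 3, 4, 5, 7, 8, 10, 11, 13} → COUNT(o.id)=9
  2: ids {6} → COUNT(o.id)=1
  3: ids {9} → COUNT(o.id)=1
  4: ids {2, 12} → COUNT(o.id)=2

Macau | 9 ; Macau | 1 ; Nairobi | 1 ; Delhi | 2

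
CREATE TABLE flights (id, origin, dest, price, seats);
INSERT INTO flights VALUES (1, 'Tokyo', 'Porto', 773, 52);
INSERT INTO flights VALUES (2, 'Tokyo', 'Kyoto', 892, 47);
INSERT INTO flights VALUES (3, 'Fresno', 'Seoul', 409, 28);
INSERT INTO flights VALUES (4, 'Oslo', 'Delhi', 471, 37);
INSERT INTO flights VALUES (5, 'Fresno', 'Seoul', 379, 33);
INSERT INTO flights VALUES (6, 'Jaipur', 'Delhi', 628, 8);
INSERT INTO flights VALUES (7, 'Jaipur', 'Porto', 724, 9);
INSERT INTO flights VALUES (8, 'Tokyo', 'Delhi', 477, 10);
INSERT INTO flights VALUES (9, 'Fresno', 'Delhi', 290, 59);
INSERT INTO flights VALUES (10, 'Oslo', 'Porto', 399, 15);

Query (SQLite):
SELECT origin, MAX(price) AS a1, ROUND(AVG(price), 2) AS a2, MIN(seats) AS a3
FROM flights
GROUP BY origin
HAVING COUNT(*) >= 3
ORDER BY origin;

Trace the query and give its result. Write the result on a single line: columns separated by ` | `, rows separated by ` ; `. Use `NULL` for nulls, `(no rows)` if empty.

Group flights by origin.
Per group compute: MAX(price), ROUND(AVG(price), 2), MIN(seats).
HAVING: drop groups with fewer than 3 rows.
  Fresno: ids {3, 5, 9} → MAX(price)=409, ROUND(AVG(price), 2)=359.33, MIN(seats)=28
  Jaipur: ids {6, 7} → MAX(price)=724, ROUND(AVG(price), 2)=676, MIN(seats)=8
  Oslo: ids {4, 10} → MAX(price)=471, ROUND(AVG(price), 2)=435, MIN(seats)=15
  Tokyo: ids {1, 2, 8} → MAX(price)=892, ROUND(AVG(price), 2)=714, MIN(seats)=10

Fresno | 409 | 359.33 | 28 ; Tokyo | 892 | 714 | 10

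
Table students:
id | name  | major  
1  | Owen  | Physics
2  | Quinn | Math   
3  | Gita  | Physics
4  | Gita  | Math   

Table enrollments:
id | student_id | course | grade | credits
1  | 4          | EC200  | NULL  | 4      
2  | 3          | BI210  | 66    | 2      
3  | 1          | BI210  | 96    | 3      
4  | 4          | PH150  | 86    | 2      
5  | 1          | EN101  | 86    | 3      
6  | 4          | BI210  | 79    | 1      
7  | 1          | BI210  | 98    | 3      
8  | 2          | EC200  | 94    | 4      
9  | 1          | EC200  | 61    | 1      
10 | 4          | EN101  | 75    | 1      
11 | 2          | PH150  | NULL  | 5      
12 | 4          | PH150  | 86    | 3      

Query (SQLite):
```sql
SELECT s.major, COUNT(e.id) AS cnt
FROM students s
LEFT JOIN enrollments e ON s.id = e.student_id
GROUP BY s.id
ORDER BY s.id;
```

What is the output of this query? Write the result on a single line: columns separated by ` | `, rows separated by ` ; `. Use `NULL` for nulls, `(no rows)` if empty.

Physics | 4 ; Math | 2 ; Physics | 1 ; Math | 5

LEFT JOIN keeps every students row; unmatched ones get NULL for enrollments columns.
Group by students.id and compute COUNT(e.id). COUNT(col) of an all-NULL group is 0.
  1: ids {3, 5, 7, 9} → COUNT(e.id)=4
  2: ids {8, 11} → COUNT(e.id)=2
  3: ids {2} → COUNT(e.id)=1
  4: ids {1, 4, 6, 10, 12} → COUNT(e.id)=5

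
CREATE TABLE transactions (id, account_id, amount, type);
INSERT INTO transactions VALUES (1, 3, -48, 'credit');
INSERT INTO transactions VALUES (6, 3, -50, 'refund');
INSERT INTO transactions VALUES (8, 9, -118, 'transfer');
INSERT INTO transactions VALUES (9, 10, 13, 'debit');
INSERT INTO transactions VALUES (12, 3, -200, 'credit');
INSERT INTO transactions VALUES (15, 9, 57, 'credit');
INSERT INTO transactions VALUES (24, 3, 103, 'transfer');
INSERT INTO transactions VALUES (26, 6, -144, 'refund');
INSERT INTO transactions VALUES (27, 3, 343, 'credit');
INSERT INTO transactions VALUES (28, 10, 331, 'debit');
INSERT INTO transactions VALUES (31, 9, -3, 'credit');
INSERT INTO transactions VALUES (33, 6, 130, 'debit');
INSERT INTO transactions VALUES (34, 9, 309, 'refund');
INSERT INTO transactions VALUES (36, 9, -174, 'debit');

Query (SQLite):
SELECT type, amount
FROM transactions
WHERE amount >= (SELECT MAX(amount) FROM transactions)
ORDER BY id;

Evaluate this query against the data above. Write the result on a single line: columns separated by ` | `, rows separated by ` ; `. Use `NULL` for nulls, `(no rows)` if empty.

credit | 343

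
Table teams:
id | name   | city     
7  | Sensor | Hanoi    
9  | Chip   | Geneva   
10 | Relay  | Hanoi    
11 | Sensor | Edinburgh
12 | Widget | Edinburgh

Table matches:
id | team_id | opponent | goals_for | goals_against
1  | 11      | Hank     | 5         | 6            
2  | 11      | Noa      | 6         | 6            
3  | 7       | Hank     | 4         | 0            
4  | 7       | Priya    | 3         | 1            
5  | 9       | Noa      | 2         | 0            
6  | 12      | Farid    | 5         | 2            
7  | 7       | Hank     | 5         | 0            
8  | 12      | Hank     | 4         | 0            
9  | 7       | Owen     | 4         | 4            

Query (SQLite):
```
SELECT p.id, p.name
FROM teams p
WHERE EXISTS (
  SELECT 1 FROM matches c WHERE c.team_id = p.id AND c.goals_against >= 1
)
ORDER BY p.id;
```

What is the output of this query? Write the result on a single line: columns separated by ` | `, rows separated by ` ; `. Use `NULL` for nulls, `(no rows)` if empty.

For each teams row, check whether any matches with matching team_id has goals_against >= 1.
Keep rows where that is true.

7 | Sensor ; 11 | Sensor ; 12 | Widget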